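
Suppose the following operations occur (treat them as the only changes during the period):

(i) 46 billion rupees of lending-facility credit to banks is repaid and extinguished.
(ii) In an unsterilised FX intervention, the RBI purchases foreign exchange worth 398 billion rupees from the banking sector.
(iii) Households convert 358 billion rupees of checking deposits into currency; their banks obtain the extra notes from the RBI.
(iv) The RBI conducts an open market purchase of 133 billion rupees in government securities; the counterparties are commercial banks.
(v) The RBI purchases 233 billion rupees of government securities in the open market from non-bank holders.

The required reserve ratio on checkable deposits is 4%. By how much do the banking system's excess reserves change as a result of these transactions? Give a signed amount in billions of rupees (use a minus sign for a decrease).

Discount-window repayment 46 billion rupees: reserves −46B, deposits 0.
FX purchase 398 billion rupees: reserves +398B, deposits 0.
Currency withdrawal 358 billion rupees: reserves −358B, deposits −358B.
OMO purchase (from banks) 133 billion rupees: reserves +133B, deposits 0.
Asset purchase (from non-banks) 233 billion rupees: reserves +233B, deposits +233B.
Totals: Δreserves = +360B, Δdeposits = −125B.
Δrequired reserves = 4% × −125B = −5B.
Δexcess reserves = Δreserves − Δrequired = +360B − (−5B) = +365 billion.

+365 billion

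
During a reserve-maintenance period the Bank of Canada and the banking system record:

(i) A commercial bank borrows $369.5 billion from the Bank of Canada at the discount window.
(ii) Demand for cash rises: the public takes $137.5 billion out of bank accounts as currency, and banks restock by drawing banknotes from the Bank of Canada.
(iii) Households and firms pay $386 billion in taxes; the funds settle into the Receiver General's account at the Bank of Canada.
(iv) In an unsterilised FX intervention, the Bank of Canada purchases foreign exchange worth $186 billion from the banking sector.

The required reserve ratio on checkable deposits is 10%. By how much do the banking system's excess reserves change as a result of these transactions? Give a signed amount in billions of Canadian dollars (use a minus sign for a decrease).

Discount-window loan $369.5 billion: reserves +$369.5B, deposits 0.
Currency withdrawal $137.5 billion: reserves −$137.5B, deposits −$137.5B.
Government account inflow $386 billion: reserves −$386B, deposits −$386B.
FX purchase $186 billion: reserves +$186B, deposits 0.
Totals: Δreserves = +$32B, Δdeposits = −$523.5B.
Δrequired reserves = 10% × −$523.5B = −$52.35B.
Δexcess reserves = Δreserves − Δrequired = +$32B − (−$52.35B) = +$84.35 billion.

+$84.35 billion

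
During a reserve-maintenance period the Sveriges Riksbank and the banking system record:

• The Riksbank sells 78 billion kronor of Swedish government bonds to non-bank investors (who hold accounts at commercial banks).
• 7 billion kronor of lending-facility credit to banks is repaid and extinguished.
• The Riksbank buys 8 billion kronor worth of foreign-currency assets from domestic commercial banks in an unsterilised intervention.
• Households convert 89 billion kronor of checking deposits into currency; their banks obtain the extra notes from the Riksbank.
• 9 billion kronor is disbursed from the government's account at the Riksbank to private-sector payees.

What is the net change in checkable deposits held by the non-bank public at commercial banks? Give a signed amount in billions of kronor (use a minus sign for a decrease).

Asset sale (to non-banks) 78 billion kronor: non-bank counterparties' bank balances fall → −78B.
Discount-window repayment 7 billion kronor: the counterparty is a bank, so public deposits are unchanged → 0.
FX purchase 8 billion kronor: the counterparty is a bank, so public deposits are unchanged → 0.
Currency withdrawal 89 billion kronor: non-bank counterparties' bank balances fall → −89B.
Government spending 9 billion kronor: non-bank counterparties' bank balances rise → +9B.
Net: −78 + 0 + 0 − 89 + 9 = -158 billion.

-158 billion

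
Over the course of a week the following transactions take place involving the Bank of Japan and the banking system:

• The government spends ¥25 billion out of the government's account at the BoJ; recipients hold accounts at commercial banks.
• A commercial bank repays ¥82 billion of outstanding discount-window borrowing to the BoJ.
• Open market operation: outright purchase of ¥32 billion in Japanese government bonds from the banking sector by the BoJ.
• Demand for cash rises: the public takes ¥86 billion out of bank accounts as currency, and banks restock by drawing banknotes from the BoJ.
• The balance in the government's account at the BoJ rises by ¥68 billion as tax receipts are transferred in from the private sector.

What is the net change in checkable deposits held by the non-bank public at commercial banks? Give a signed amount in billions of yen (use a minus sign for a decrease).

Government spending ¥25 billion: non-bank counterparties' bank balances rise → +¥25B.
Discount-window repayment ¥82 billion: the counterparty is a bank, so public deposits are unchanged → 0.
OMO purchase (from banks) ¥32 billion: the counterparty is a bank, so public deposits are unchanged → 0.
Currency withdrawal ¥86 billion: non-bank counterparties' bank balances fall → −¥86B.
Government account inflow ¥68 billion: non-bank counterparties' bank balances fall → −¥68B.
Net: 25 + 0 + 0 − 86 − 68 = -¥129 billion.

-¥129 billion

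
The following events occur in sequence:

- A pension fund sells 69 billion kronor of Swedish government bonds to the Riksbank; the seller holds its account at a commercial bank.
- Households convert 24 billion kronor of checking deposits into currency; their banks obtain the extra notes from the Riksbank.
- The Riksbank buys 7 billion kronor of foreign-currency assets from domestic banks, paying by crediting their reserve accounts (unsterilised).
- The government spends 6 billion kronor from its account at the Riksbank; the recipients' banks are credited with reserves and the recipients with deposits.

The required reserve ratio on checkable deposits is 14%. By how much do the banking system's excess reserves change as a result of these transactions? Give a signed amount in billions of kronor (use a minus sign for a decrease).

Asset purchase (from non-banks) 69 billion kronor: reserves +69B, deposits +69B.
Currency withdrawal 24 billion kronor: reserves −24B, deposits −24B.
FX purchase 7 billion kronor: reserves +7B, deposits 0.
Government spending 6 billion kronor: reserves +6B, deposits +6B.
Totals: Δreserves = +58B, Δdeposits = +51B.
Δrequired reserves = 14% × +51B = +7.14B.
Δexcess reserves = Δreserves − Δrequired = +58B − (+7.14B) = +50.86 billion.

+50.86 billion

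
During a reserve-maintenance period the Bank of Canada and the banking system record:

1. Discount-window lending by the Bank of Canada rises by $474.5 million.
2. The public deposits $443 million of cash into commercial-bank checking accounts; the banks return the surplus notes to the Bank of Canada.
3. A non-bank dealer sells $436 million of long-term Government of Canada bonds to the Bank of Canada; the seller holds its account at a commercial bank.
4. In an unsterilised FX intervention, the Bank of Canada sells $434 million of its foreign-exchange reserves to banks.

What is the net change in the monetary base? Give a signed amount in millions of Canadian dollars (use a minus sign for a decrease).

+$476.5 million

Bank of Canada balance sheet:
  Assets:      Securities +$436M, Loans to banks +$474.5M, Foreign assets −$434M
  Liabilities: Bank reserves +$919.5M, Currency in circulation −$443M
Monetary base = currency + reserves: −$443M + (+$919.5M) = +$476.5 million.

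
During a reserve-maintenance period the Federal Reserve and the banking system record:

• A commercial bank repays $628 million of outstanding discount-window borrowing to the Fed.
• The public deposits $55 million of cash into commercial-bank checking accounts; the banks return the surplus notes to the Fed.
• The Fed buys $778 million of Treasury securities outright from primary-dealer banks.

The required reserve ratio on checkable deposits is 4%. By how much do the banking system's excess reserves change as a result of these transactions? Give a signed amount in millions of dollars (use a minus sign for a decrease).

Discount-window repayment $628 million: reserves −$628M, deposits 0.
Currency deposit $55 million: reserves +$55M, deposits +$55M.
OMO purchase (from banks) $778 million: reserves +$778M, deposits 0.
Totals: Δreserves = +$205M, Δdeposits = +$55M.
Δrequired reserves = 4% × +$55M = +$2.2M.
Δexcess reserves = Δreserves − Δrequired = +$205M − (+$2.2M) = +$202.8 million.

+$202.8 million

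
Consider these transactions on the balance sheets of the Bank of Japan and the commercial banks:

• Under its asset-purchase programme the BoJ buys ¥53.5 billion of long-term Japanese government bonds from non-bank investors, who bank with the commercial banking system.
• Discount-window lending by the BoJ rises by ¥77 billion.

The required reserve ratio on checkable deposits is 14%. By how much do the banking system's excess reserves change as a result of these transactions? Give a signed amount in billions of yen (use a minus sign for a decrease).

+¥123.01 billion

Asset purchase (from non-banks) ¥53.5 billion: reserves +¥53.5B, deposits +¥53.5B.
Discount-window loan ¥77 billion: reserves +¥77B, deposits 0.
Totals: Δreserves = +¥130.5B, Δdeposits = +¥53.5B.
Δrequired reserves = 14% × +¥53.5B = +¥7.49B.
Δexcess reserves = Δreserves − Δrequired = +¥130.5B − (+¥7.49B) = +¥123.01 billion.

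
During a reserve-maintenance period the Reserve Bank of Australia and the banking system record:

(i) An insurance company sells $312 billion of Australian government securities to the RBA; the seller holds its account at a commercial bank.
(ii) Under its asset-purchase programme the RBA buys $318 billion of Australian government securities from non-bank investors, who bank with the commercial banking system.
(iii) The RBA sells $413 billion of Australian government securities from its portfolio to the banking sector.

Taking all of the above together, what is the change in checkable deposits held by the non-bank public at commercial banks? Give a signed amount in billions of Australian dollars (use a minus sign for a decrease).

+$630 billion

Asset purchase (from non-banks) $312 billion: non-bank counterparties' bank balances rise → +$312B.
Asset purchase (from non-banks) $318 billion: non-bank counterparties' bank balances rise → +$318B.
OMO sale (to banks) $413 billion: the counterparty is a bank, so public deposits are unchanged → 0.
Net: 312 + 318 + 0 = +$630 billion.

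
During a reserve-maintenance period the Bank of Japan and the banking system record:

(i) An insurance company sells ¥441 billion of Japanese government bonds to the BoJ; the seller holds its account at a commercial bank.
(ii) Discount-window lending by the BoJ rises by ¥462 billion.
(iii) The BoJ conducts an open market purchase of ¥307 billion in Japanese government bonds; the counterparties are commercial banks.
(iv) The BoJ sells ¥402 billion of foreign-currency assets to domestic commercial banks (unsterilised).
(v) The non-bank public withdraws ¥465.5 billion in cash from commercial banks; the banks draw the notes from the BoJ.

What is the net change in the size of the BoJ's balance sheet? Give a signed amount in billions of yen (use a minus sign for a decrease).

Asset purchase (from non-banks) ¥441 billion: a BoJ asset is acquired → +¥441B.
Discount-window loan ¥462 billion: a BoJ asset is acquired → +¥462B.
OMO purchase (from banks) ¥307 billion: a BoJ asset is acquired → +¥307B.
FX sale ¥402 billion: a BoJ asset is shed → −¥402B.
Currency withdrawal ¥465.5 billion: only the composition of liabilities changes → 0.
Net: 441 + 462 + 307 − 402 + 0 = +¥808 billion.

+¥808 billion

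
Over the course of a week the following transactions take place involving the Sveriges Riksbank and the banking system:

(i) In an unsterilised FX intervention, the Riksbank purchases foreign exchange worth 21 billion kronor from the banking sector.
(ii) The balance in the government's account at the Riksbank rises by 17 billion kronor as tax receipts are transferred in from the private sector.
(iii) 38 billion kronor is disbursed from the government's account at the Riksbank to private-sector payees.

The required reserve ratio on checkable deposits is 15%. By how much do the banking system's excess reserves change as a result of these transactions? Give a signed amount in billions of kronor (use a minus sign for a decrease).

FX purchase 21 billion kronor: reserves +21B, deposits 0.
Government account inflow 17 billion kronor: reserves −17B, deposits −17B.
Government spending 38 billion kronor: reserves +38B, deposits +38B.
Totals: Δreserves = +42B, Δdeposits = +21B.
Δrequired reserves = 15% × +21B = +3.15B.
Δexcess reserves = Δreserves − Δrequired = +42B − (+3.15B) = +38.85 billion.

+38.85 billion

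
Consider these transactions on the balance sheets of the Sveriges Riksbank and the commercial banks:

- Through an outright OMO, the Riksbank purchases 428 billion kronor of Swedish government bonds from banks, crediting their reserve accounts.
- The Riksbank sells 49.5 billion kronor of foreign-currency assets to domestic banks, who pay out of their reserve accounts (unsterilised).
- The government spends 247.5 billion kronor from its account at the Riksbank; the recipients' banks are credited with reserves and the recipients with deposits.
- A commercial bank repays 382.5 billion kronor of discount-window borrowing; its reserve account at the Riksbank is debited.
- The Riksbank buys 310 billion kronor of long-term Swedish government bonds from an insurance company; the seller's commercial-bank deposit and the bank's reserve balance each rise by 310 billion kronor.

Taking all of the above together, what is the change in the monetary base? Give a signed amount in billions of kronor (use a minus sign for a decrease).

Riksbank balance sheet:
  Assets:      Securities +738B, Loans to banks −382.5B, Foreign assets −49.5B
  Liabilities: Bank reserves +553.5B, Government deposits −247.5B
Monetary base = currency + reserves: 0 + (+553.5B) = +553.5 billion.

+553.5 billion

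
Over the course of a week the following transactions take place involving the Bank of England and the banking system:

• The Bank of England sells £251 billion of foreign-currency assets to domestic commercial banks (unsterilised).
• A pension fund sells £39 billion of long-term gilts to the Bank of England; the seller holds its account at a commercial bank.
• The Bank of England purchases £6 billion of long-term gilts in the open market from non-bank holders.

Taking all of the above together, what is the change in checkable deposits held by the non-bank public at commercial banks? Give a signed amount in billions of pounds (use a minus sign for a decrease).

FX sale £251 billion: the counterparty is a bank, so public deposits are unchanged → 0.
Asset purchase (from non-banks) £39 billion: non-bank counterparties' bank balances rise → +£39B.
Asset purchase (from non-banks) £6 billion: non-bank counterparties' bank balances rise → +£6B.
Net: 0 + 39 + 6 = +£45 billion.

+£45 billion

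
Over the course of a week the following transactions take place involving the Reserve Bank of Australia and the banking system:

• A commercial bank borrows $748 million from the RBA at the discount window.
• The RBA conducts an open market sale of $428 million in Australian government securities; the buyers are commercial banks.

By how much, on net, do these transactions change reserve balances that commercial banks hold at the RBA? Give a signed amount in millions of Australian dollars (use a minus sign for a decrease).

+$320 million

Discount-window loan $748 million: the loan is credited to the bank's reserve account → +$748M.
OMO sale (to banks) $428 million: the buying banks pay out of their reserve balances → −$428M.
Net: 748 − 428 = +$320 million.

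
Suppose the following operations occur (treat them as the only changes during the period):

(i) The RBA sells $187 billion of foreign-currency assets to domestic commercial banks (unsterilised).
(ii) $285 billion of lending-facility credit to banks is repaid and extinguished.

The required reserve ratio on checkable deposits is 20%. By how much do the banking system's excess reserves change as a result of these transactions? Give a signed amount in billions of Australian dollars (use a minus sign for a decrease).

FX sale $187 billion: reserves −$187B, deposits 0.
Discount-window repayment $285 billion: reserves −$285B, deposits 0.
Totals: Δreserves = −$472B, Δdeposits = 0.
Δrequired reserves = 20% × 0 = 0.
Δexcess reserves = Δreserves − Δrequired = −$472B − (0) = -$472 billion.

-$472 billion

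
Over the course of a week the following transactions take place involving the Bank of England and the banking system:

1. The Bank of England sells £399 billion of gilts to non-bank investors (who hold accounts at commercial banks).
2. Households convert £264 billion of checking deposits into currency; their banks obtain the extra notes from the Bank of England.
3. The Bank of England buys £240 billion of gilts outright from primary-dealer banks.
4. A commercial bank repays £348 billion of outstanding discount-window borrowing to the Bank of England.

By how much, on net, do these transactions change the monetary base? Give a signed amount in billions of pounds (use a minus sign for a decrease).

-£507 billion

Asset sale (to non-banks) £399 billion: Bank of England balance sheet contracts → −£399B.
Currency withdrawal £264 billion: just a shift between currency and reserves — both are base money → 0.
OMO purchase (from banks) £240 billion: Bank of England balance sheet expands → +£240B.
Discount-window repayment £348 billion: Bank of England balance sheet contracts → −£348B.
Net: −399 + 0 + 240 − 348 = -£507 billion.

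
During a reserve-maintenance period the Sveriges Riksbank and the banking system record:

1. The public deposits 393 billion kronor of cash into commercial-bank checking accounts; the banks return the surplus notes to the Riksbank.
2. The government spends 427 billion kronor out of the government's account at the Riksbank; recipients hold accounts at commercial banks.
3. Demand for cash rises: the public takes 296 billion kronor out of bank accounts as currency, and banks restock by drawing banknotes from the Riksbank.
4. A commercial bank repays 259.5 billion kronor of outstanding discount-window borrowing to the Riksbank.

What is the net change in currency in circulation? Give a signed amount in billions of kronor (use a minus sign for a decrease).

Riksbank balance sheet:
  Assets:      Loans to banks −259.5B
  Liabilities: Bank reserves +264.5B, Currency in circulation −97B, Government deposits −427B
Commercial banking system:
  Assets:      Reserves at CB +264.5B
  Liabilities: Checkable deposits +524B, Borrowings from CB −259.5B
So the change in currency in circulation is -97 billion.

-97 billion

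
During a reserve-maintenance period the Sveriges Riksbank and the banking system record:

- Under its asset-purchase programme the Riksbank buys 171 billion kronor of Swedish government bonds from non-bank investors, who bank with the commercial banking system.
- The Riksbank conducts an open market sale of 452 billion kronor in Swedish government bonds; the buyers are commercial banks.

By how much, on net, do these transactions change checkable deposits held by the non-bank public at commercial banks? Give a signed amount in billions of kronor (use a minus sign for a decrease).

+171 billion

Riksbank balance sheet:
  Assets:      Securities −281B
  Liabilities: Bank reserves −281B
Commercial banking system:
  Assets:      Reserves at CB −281B, Securities +452B
  Liabilities: Checkable deposits +171B
So the change in checkable deposits held by the non-bank public at commercial banks is +171 billion.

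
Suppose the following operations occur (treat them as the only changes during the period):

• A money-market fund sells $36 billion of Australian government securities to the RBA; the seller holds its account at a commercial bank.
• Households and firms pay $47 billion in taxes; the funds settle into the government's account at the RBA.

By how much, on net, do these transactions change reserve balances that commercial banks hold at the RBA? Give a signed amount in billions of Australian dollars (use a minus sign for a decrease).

Asset purchase (from non-banks) $36 billion: the RBA pays by crediting reserve accounts → +$36B.
Government account inflow $47 billion: funds move from bank reserves into the government account → −$47B.
Net: 36 − 47 = -$11 billion.

-$11 billion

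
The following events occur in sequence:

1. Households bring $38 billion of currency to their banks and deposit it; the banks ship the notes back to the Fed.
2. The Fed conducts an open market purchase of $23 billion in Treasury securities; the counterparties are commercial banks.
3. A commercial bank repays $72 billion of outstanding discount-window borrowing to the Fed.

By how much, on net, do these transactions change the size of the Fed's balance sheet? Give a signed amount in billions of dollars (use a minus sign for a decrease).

Fed balance sheet:
  Assets:      Securities +$23B, Loans to banks −$72B
  Liabilities: Bank reserves −$11B, Currency in circulation −$38B
Commercial banking system:
  Assets:      Reserves at CB −$11B, Securities −$23B
  Liabilities: Checkable deposits +$38B, Borrowings from CB −$72B
Change in total Fed assets = -$49 billion.

-$49 billion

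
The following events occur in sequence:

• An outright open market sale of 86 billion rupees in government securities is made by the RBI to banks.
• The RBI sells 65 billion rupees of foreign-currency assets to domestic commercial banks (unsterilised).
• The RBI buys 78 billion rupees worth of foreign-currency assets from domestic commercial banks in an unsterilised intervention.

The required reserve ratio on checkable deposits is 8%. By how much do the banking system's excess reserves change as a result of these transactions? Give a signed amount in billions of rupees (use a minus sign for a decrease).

OMO sale (to banks) 86 billion rupees: reserves −86B, deposits 0.
FX sale 65 billion rupees: reserves −65B, deposits 0.
FX purchase 78 billion rupees: reserves +78B, deposits 0.
Totals: Δreserves = −73B, Δdeposits = 0.
Δrequired reserves = 8% × 0 = 0.
Δexcess reserves = Δreserves − Δrequired = −73B − (0) = -73 billion.

-73 billion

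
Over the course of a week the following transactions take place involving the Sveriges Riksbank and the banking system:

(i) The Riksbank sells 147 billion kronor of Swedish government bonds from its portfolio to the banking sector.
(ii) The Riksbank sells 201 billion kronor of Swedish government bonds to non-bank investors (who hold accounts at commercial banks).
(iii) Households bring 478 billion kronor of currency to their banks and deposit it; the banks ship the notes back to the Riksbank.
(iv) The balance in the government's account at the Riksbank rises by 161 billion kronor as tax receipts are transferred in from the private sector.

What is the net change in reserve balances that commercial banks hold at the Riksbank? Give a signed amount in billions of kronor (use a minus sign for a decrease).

-31 billion

Riksbank balance sheet:
  Assets:      Securities −348B
  Liabilities: Bank reserves −31B, Currency in circulation −478B, Government deposits +161B
So the change in reserve balances that commercial banks hold at the Riksbank is -31 billion.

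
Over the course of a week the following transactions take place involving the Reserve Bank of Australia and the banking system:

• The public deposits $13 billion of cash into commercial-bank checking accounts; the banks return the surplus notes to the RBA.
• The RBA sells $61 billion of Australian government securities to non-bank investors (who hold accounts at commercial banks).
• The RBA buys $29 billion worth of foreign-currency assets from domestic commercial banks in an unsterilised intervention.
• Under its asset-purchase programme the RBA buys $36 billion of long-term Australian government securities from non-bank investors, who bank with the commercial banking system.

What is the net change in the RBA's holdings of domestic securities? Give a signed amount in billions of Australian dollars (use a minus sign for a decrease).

RBA balance sheet:
  Assets:      Securities −$25B, Foreign assets +$29B
  Liabilities: Bank reserves +$17B, Currency in circulation −$13B
Commercial banking system:
  Assets:      Reserves at CB +$17B, Foreign assets −$29B
  Liabilities: Checkable deposits −$12B
So the change in the RBA's holdings of domestic securities is -$25 billion.

-$25 billion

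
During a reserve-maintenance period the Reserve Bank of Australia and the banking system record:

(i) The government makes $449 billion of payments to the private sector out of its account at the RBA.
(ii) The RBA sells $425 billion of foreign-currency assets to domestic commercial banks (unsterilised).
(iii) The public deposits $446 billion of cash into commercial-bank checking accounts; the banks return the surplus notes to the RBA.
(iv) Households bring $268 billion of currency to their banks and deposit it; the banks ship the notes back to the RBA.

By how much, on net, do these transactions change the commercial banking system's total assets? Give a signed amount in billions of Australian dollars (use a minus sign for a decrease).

+$1163 billion

RBA balance sheet:
  Assets:      Foreign assets −$425B
  Liabilities: Bank reserves +$738B, Currency in circulation −$714B, Government deposits −$449B
Commercial banking system:
  Assets:      Reserves at CB +$738B, Foreign assets +$425B
  Liabilities: Checkable deposits +$1163B
Change in total bank assets = +$1163 billion.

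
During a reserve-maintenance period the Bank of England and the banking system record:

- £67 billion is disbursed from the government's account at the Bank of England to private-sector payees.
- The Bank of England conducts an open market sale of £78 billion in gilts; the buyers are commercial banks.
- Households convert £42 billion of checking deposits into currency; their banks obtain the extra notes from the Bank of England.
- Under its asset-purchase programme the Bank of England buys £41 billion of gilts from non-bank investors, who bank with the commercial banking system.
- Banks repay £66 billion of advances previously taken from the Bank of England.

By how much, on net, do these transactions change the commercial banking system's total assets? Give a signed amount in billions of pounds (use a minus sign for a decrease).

£0 (no change)

Government spending £67 billion: bank balance sheets expand → +£67B.
OMO sale (to banks) £78 billion: just an asset swap on bank balance sheets → 0.
Currency withdrawal £42 billion: bank balance sheets shrink → −£42B.
Asset purchase (from non-banks) £41 billion: bank balance sheets expand → +£41B.
Discount-window repayment £66 billion: bank balance sheets shrink → −£66B.
Net: 67 + 0 − 42 + 41 − 66 = £0 (no change).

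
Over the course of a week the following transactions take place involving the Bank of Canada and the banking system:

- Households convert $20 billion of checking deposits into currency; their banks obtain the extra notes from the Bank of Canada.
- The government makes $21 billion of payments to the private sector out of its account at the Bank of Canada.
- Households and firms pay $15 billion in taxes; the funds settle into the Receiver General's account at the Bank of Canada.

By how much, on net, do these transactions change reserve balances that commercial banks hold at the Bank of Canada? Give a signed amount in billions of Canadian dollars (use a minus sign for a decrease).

Currency withdrawal $20 billion: banks swap reserves for currency → −$20B.
Government spending $21 billion: government payments flow into bank reserve accounts → +$21B.
Government account inflow $15 billion: funds move from bank reserves into the government account → −$15B.
Net: −20 + 21 − 15 = -$14 billion.

-$14 billion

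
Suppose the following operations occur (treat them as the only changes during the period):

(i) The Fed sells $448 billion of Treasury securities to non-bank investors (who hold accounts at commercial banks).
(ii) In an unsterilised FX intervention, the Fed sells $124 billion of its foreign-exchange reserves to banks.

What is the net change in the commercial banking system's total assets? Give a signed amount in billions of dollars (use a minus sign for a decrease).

Asset sale (to non-banks) $448 billion: bank balance sheets shrink → −$448B.
FX sale $124 billion: just an asset swap on bank balance sheets → 0.
Net: −448 + 0 = -$448 billion.

-$448 billion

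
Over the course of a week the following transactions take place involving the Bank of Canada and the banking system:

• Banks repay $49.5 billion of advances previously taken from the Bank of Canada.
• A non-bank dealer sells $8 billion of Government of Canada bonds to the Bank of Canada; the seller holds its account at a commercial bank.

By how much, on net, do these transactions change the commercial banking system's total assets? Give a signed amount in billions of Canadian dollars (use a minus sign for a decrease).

Discount-window repayment $49.5 billion: bank balance sheets shrink → −$49.5B.
Asset purchase (from non-banks) $8 billion: bank balance sheets expand → +$8B.
Net: −49.5 + 8 = -$41.5 billion.

-$41.5 billion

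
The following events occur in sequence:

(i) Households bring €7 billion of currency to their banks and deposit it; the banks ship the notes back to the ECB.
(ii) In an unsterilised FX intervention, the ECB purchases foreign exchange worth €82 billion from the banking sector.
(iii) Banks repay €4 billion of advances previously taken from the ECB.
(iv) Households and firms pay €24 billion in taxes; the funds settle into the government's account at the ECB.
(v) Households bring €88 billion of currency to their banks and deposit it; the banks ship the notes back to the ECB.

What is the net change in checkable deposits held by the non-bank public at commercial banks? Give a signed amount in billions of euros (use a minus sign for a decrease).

+€71 billion

Currency deposit €7 billion: non-bank counterparties' bank balances rise → +€7B.
FX purchase €82 billion: the counterparty is a bank, so public deposits are unchanged → 0.
Discount-window repayment €4 billion: the counterparty is a bank, so public deposits are unchanged → 0.
Government account inflow €24 billion: non-bank counterparties' bank balances fall → −€24B.
Currency deposit €88 billion: non-bank counterparties' bank balances rise → +€88B.
Net: 7 + 0 + 0 − 24 + 88 = +€71 billion.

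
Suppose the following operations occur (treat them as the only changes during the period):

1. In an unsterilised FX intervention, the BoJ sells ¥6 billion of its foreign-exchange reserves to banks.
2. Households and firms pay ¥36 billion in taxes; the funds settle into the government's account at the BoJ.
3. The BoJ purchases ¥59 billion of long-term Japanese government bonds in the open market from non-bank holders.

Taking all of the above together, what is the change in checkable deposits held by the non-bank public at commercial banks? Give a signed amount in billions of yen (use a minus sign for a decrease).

BoJ balance sheet:
  Assets:      Securities +¥59B, Foreign assets −¥6B
  Liabilities: Bank reserves +¥17B, Government deposits +¥36B
Commercial banking system:
  Assets:      Reserves at CB +¥17B, Foreign assets +¥6B
  Liabilities: Checkable deposits +¥23B
So the change in checkable deposits held by the non-bank public at commercial banks is +¥23 billion.

+¥23 billion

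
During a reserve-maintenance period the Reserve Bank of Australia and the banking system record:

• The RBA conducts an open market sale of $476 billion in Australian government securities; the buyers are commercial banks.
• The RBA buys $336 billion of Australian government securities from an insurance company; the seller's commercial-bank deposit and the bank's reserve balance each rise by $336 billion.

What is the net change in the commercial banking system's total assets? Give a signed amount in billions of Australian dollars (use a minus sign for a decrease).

RBA balance sheet:
  Assets:      Securities −$140B
  Liabilities: Bank reserves −$140B
Commercial banking system:
  Assets:      Reserves at CB −$140B, Securities +$476B
  Liabilities: Checkable deposits +$336B
Change in total bank assets = +$336 billion.

+$336 billion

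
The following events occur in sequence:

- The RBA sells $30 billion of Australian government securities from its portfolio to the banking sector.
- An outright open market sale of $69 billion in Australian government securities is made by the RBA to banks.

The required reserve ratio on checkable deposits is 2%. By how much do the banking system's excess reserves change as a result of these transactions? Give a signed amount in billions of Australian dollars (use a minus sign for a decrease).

OMO sale (to banks) $30 billion: reserves −$30B, deposits 0.
OMO sale (to banks) $69 billion: reserves −$69B, deposits 0.
Totals: Δreserves = −$99B, Δdeposits = 0.
Δrequired reserves = 2% × 0 = 0.
Δexcess reserves = Δreserves − Δrequired = −$99B − (0) = -$99 billion.

-$99 billion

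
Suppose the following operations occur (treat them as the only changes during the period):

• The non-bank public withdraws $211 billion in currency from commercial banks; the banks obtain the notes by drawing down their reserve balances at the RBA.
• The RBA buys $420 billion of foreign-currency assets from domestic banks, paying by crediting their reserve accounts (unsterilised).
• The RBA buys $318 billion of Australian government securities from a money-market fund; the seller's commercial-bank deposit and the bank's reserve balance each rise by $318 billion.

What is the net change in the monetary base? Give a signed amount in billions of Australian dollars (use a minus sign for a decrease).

+$738 billion

RBA balance sheet:
  Assets:      Securities +$318B, Foreign assets +$420B
  Liabilities: Bank reserves +$527B, Currency in circulation +$211B
Commercial banking system:
  Assets:      Reserves at CB +$527B, Foreign assets −$420B
  Liabilities: Checkable deposits +$107B
Monetary base = currency + reserves: +$211B + (+$527B) = +$738 billion.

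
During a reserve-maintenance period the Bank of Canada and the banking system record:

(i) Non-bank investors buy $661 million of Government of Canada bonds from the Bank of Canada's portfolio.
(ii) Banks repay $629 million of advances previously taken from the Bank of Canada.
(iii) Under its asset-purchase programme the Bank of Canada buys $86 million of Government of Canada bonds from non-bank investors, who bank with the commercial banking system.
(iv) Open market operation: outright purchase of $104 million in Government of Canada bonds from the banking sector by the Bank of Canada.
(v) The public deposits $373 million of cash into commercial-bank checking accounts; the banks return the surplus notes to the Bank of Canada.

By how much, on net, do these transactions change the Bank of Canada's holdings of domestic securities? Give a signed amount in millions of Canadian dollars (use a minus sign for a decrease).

-$471 million

Bank of Canada balance sheet:
  Assets:      Securities −$471M, Loans to banks −$629M
  Liabilities: Bank reserves −$727M, Currency in circulation −$373M
Commercial banking system:
  Assets:      Reserves at CB −$727M, Securities −$104M
  Liabilities: Checkable deposits −$202M, Borrowings from CB −$629M
So the change in the Bank of Canada's holdings of domestic securities is -$471 million.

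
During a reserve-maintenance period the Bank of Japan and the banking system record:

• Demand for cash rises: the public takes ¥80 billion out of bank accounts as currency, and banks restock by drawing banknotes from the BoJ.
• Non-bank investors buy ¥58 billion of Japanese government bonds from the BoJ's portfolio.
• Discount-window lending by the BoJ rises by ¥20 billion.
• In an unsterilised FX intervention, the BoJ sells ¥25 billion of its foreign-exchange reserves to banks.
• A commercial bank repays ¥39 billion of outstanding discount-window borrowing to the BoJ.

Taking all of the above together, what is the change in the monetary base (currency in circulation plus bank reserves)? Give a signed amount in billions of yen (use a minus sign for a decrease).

-¥102 billion

Currency withdrawal ¥80 billion: just a shift between currency and reserves — both are base money → 0.
Asset sale (to non-banks) ¥58 billion: BoJ balance sheet contracts → −¥58B.
Discount-window loan ¥20 billion: BoJ balance sheet expands → +¥20B.
FX sale ¥25 billion: BoJ balance sheet contracts → −¥25B.
Discount-window repayment ¥39 billion: BoJ balance sheet contracts → −¥39B.
Net: 0 − 58 + 20 − 25 − 39 = -¥102 billion.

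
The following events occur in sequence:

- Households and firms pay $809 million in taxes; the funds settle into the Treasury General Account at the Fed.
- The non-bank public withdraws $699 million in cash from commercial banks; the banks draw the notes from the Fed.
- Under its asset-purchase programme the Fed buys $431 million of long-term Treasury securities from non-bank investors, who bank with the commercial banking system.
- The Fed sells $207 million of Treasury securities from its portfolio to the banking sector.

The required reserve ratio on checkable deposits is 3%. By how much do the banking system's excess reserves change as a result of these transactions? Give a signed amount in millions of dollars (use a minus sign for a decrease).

Government account inflow $809 million: reserves −$809M, deposits −$809M.
Currency withdrawal $699 million: reserves −$699M, deposits −$699M.
Asset purchase (from non-banks) $431 million: reserves +$431M, deposits +$431M.
OMO sale (to banks) $207 million: reserves −$207M, deposits 0.
Totals: Δreserves = −$1284M, Δdeposits = −$1077M.
Δrequired reserves = 3% × −$1077M = −$32.31M.
Δexcess reserves = Δreserves − Δrequired = −$1284M − (−$32.31M) = -$1251.69 million.

-$1251.69 million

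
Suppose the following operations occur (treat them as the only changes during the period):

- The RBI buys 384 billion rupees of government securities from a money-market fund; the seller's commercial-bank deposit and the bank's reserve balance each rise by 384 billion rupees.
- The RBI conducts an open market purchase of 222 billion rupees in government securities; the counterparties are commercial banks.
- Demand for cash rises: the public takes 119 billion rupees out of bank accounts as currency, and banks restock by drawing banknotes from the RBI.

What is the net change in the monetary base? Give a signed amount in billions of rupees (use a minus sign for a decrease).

Asset purchase (from non-banks) 384 billion rupees: RBI balance sheet expands → +384B.
OMO purchase (from banks) 222 billion rupees: RBI balance sheet expands → +222B.
Currency withdrawal 119 billion rupees: just a shift between currency and reserves — both are base money → 0.
Net: 384 + 222 + 0 = +606 billion.

+606 billion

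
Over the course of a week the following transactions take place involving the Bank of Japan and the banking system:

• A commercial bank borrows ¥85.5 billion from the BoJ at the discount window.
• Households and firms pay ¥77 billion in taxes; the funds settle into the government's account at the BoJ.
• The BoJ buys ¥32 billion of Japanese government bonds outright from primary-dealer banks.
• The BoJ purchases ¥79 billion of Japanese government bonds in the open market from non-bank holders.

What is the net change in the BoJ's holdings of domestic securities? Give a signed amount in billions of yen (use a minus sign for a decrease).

BoJ balance sheet:
  Assets:      Securities +¥111B, Loans to banks +¥85.5B
  Liabilities: Bank reserves +¥119.5B, Government deposits +¥77B
So the change in the BoJ's holdings of domestic securities is +¥111 billion.

+¥111 billion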